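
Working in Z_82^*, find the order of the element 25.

The order of 25 must divide φ(82) = φ(2)·φ(41) = 1·40 = 40 = 2^3 · 5.
Divisors of 40: 1, 2, 4, 5, 8, 10, 20, 40.
Check 25^d mod 82 for each divisor in increasing order:
25^1 ≡ 25 (mod 82)
25^2 ≡ 51 (mod 82)
25^4 ≡ 59 (mod 82)
25^5 ≡ 81 (mod 82)
25^8 ≡ 37 (mod 82)
25^10 ≡ 1 (mod 82) ✓
Hence ord(25) = 10.

10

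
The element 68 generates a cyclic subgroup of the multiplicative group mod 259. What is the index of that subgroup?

The order of 68 must divide φ(259) = φ(7·37) = (7−1)·(37−1) = 6·36 = 216 = 2^3 · 3^3.
Divisors of 216: 1, 2, 3, 4, 6, 8, 9, 12, 18, 24, 27, 36, 54, 72, 108, 216.
Test each divisor d:
68^1 ≡ 68 (mod 259)
68^2 ≡ 221 (mod 259)
68^3 ≡ 6 (mod 259)
68^4 ≡ 149 (mod 259)
68^6 ≡ 36 (mod 259)
68^8 ≡ 186 (mod 259)
68^9 ≡ 216 (mod 259)
68^12 ≡ 1 (mod 259) ✓
The order of 68 is 12, so the subgroup it generates has 12 elements.
[(Z/259Z)^× : ⟨68⟩] = 216/12 = 18.

18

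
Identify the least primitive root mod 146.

φ(146) = φ(2)·φ(73) = 1·72 = 72 = 2^3 · 3^2.
g is a primitive root iff g^(72/q) ≢ 1 (mod 146) for each prime q ∈ {2, 3}.
g = 2: gcd(2, 146) = 2 > 1, not a unit — skip.
g = 3: 3^36 ≡ 1 — hits 1, so not a primitive root.
g = 4: gcd(4, 146) = 2 > 1, not a unit — skip.
g = 5: 5^36 ≡ 145; 5^24 ≡ 81 — none is 1, so 5 is a primitive root.
Hence the least primitive root of 146 is 5.

5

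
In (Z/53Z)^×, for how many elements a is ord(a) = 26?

12

φ(53) = 53 − 1 = 52 = 2^2 · 13.
In a cyclic group of order 52, there are φ(d) elements of order d for each divisor d of 52, and zero for non-divisors.
26 = 2 · 13 divides 52, and φ(26) = 12.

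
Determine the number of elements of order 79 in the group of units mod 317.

78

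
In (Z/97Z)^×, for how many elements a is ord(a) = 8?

4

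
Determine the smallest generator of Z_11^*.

2

φ(11) = 11 − 1 = 10 = 2 · 5.
g is a primitive root iff g^(10/q) ≢ 1 (mod 11) for each prime q ∈ {2, 5}.
g = 2: 2^5 ≡ 10; 2^2 ≡ 4 — none is 1, so 2 is a primitive root.
The smallest primitive root modulo 11 is 2.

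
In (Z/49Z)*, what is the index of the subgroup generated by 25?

The order of 25 must divide φ(49) = φ(7^2) = 7·(7−1) = 42 = 2 · 3 · 7.
Divisors of 42: 1, 2, 3, 6, 7, 14, 21, 42.
Compute 25^d (mod 49) for the divisors d until we hit 1:
25^1 ≡ 25 (mod 49)
25^2 ≡ 37 (mod 49)
25^3 ≡ 43 (mod 49)
25^6 ≡ 36 (mod 49)
25^7 ≡ 18 (mod 49)
25^14 ≡ 30 (mod 49)
25^21 ≡ 1 (mod 49) ✓
Thus |⟨25⟩| = ord(25) = 21.
Index = |(Z/49Z)^×| / |⟨25⟩| = 42 / 21 = 2.

2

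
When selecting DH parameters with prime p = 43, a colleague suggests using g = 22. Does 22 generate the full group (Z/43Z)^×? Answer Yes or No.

No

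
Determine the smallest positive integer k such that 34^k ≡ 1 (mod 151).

Since 34 ∈ (Z/151Z)^×, its order divides φ(151) = 151 − 1 = 150 = 2 · 3 · 5^2.
Divisors of 150: 1, 2, 3, 5, 6, 10, 15, 25, 30, 50, 75, 150.
Test each divisor d:
34^1 ≡ 34 (mod 151)
34^2 ≡ 99 (mod 151)
34^3 ≡ 44 (mod 151)
34^5 ≡ 128 (mod 151)
34^6 ≡ 124 (mod 151)
34^10 ≡ 76 (mod 151)
34^15 ≡ 64 (mod 151)
34^25 ≡ 32 (mod 151)
34^30 ≡ 19 (mod 151)
34^50 ≡ 118 (mod 151)
34^75 ≡ 1 (mod 151) ✓
The smallest such exponent is 75, so the order of 34 is 75.

75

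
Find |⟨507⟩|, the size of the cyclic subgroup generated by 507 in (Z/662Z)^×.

110

ord(507) | φ(662) = φ(2)·φ(331) = 1·330 = 330 = 2 · 3 · 5 · 11.
Divisors of 330: 1, 2, 3, 5, 6, 10, 11, 15, 22, 30, 33, 55, 66, 110, 165, 330.
Evaluate successive powers at the divisors of 330:
507^1 ≡ 507 (mod 662)
507^2 ≡ 193 (mod 662)
507^3 ≡ 537 (mod 662)
507^5 ≡ 369 (mod 662)
507^6 ≡ 399 (mod 662)
507^10 ≡ 451 (mod 662)
507^11 ≡ 267 (mod 662)
507^15 ≡ 257 (mod 662)
507^22 ≡ 455 (mod 662)
507^30 ≡ 511 (mod 662)
507^33 ≡ 339 (mod 662)
507^55 ≡ 661 (mod 662)
507^66 ≡ 395 (mod 662)
507^110 ≡ 1 (mod 662) ✓
The smallest such exponent is 110, so the order of 507 is 110.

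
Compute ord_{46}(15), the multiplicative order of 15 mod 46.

The order of 15 must divide φ(46) = φ(2)·φ(23) = 1·22 = 22 = 2 · 11.
Divisors of 22: 1, 2, 11, 22.
Compute 15^d (mod 46) for the divisors d until we hit 1:
15^1 ≡ 15 (mod 46)
15^2 ≡ 41 (mod 46)
15^11 ≡ 45 (mod 46)
15^22 ≡ 1 (mod 46) ✓
So ord_46(15) = 22.

22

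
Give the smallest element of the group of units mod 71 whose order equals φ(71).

7

φ(71) = 71 − 1 = 70 = 2 · 5 · 7.
g is a primitive root iff g^(70/q) ≢ 1 (mod 71) for each prime q ∈ {2, 5, 7}.
g = 2: 2^35 ≡ 1 — hits 1, so not a primitive root.
g = 3: 3^35 ≡ 1 — hits 1, so not a primitive root.
g = 4: 4^35 ≡ 1 — hits 1, so not a primitive root.
g = 5: 5^35 ≡ 1 — hits 1, so not a primitive root.
g = 6: 6^35 ≡ 1 — hits 1, so not a primitive root.
g = 7: 7^35 ≡ 70; 7^14 ≡ 54; 7^10 ≡ 45 — none is 1, so 7 is a primitive root.
So 7 is the smallest generator of (Z/71Z)^×.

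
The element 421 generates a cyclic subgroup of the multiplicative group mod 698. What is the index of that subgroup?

1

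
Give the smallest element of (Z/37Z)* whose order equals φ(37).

2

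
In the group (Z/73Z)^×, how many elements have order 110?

0

φ(73) = 73 − 1 = 72 = 2^3 · 3^2.
In a cyclic group of order 72, there are φ(d) elements of order d for each divisor d of 72, and zero for non-divisors.
Here 72 is not a multiple of 110, so there are no elements of order 110.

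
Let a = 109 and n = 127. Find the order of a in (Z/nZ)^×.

126

By Lagrange's theorem, ord_127(109) divides φ(127) = 127 − 1 = 126 = 2 · 3^2 · 7.
Divisors of 126: 1, 2, 3, 6, 7, 9, 14, 18, 21, 42, 63, 126.
Compute 109^d (mod 127) for the divisors d until we hit 1:
109^1 ≡ 109 (mod 127)
109^2 ≡ 70 (mod 127)
109^3 ≡ 10 (mod 127)
109^6 ≡ 100 (mod 127)
109^7 ≡ 105 (mod 127)
109^9 ≡ 111 (mod 127)
109^14 ≡ 103 (mod 127)
109^18 ≡ 2 (mod 127)
109^21 ≡ 20 (mod 127)
109^42 ≡ 19 (mod 127)
109^63 ≡ 126 (mod 127)
109^126 ≡ 1 (mod 127) ✓
The smallest such exponent is 126, so the order of 109 is 126.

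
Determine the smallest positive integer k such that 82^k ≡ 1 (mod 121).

55

By Lagrange's theorem, ord_121(82) divides φ(121) = φ(11^2) = 11·(11−1) = 110 = 2 · 5 · 11.
Divisors of 110: 1, 2, 5, 10, 11, 22, 55, 110.
Test each divisor d:
82^1 ≡ 82
82^2 ≡ 69
82^5 ≡ 56
82^10 ≡ 111
82^11 ≡ 27
82^22 ≡ 3
82^55 ≡ 1
Hence ord(82) = 55.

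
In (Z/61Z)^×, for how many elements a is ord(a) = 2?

φ(61) = 61 − 1 = 60 = 2^2 · 3 · 5.
(Z/61Z)^× is cyclic (|G| = 60); a cyclic group of order m has exactly φ(d) elements of each order d | m, and none otherwise.
2 | 60, and φ(2) = 2 − 1 = 1.

1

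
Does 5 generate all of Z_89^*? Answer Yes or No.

φ(89) = 89 − 1 = 88 = 2^3 · 11.
Test 5^(88/q) mod 89 for each prime factor q of 88:
5^44 ≡ 1 (mod 89)  [q = 2: ≡ 1 ✗]
5^8 ≡ 4 (mod 89)  [q = 11: ≢ 1 ✓]
The check at q = 2 fails, so 5 generates a proper subgroup.

No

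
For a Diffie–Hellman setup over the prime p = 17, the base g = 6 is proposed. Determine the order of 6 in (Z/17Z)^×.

16

The order of 6 must divide φ(17) = 17 − 1 = 16 = 2^4.
Divisors of 16: 1, 2, 4, 8, 16.
Evaluate successive powers at the divisors of 16:
6^1 ≡ 6
6^2 ≡ 2
6^4 ≡ 4
6^8 ≡ 16
6^16 ≡ 1
Hence ord(6) = 16.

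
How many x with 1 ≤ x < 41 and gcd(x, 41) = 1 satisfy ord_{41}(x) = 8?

4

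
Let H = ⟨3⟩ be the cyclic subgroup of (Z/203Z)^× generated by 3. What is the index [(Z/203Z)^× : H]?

The order of 3 must divide φ(203) = φ(7·29) = (7−1)·(29−1) = 6·28 = 168 = 2^3 · 3 · 7.
Divisors of 168: 1, 2, 3, 4, 6, 7, 8, 12, 14, 21, 24, 28, 42, 56, 84, 168.
Evaluate successive powers at the divisors of 168:
3^1 ≡ 3
3^2 ≡ 9
3^3 ≡ 27
3^4 ≡ 81
3^6 ≡ 120
3^7 ≡ 157
3^8 ≡ 65
3^12 ≡ 190
3^14 ≡ 86
3^21 ≡ 104
3^24 ≡ 169
3^28 ≡ 88
3^42 ≡ 57
3^56 ≡ 30
3^84 ≡ 1
The order of 3 is 84, so the subgroup it generates has 84 elements.
The index is φ(203) / ord(3) = 168 / 84 = 2.

2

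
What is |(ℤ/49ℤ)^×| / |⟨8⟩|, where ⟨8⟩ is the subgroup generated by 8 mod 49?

ord(8) | φ(49) = φ(7^2) = 7·(7−1) = 42 = 2 · 3 · 7.
Divisors of 42: 1, 2, 3, 6, 7, 14, 21, 42.
Test each divisor d:
8^1 ≡ 8 (mod 49)
8^2 ≡ 15 (mod 49)
8^3 ≡ 22 (mod 49)
8^6 ≡ 43 (mod 49)
8^7 ≡ 1 (mod 49) ✓
Thus |⟨8⟩| = ord(8) = 7.
[(Z/49Z)^× : ⟨8⟩] = 42/7 = 6.

6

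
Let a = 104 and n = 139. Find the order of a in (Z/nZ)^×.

138

Since 104 ∈ (Z/139Z)^×, its order divides φ(139) = 139 − 1 = 138 = 2 · 3 · 23.
Divisors of 138: 1, 2, 3, 6, 23, 46, 69, 138.
Compute 104^d (mod 139) for the divisors d until we hit 1:
104^1 ≡ 104 (mod 139)
104^2 ≡ 113 (mod 139)
104^3 ≡ 76 (mod 139)
104^6 ≡ 77 (mod 139)
104^23 ≡ 97 (mod 139)
104^46 ≡ 96 (mod 139)
104^69 ≡ 138 (mod 139)
104^138 ≡ 1 (mod 139) ✓
Therefore the multiplicative order of 104 modulo 139 is 138.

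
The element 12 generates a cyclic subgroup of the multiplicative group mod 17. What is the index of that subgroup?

1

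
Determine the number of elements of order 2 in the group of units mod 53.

1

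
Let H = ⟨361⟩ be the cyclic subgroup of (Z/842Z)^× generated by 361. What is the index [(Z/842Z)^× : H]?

6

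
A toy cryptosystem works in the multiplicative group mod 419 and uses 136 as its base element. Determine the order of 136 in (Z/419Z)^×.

ord(136) | φ(419) = 419 − 1 = 418 = 2 · 11 · 19.
Divisors of 418: 1, 2, 11, 19, 22, 38, 209, 418.
Check 136^d mod 419 for each divisor in increasing order:
136^1 ≡ 136 (mod 419)
136^2 ≡ 60 (mod 419)
136^11 ≡ 306 (mod 419)
136^19 ≡ 1 (mod 419) ✓
So ord_419(136) = 19.

19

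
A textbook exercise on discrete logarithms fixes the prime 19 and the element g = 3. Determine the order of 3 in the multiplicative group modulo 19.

18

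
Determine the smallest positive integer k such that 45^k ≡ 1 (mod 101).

50

ord(45) | φ(101) = 101 − 1 = 100 = 2^2 · 5^2.
Divisors of 100: 1, 2, 4, 5, 10, 20, 25, 50, 100.
Evaluate successive powers at the divisors of 100:
45^1 ≡ 45 (mod 101)
45^2 ≡ 5 (mod 101)
45^4 ≡ 25 (mod 101)
45^5 ≡ 14 (mod 101)
45^10 ≡ 95 (mod 101)
45^20 ≡ 36 (mod 101)
45^25 ≡ 100 (mod 101)
45^50 ≡ 1 (mod 101) ✓
Therefore the multiplicative order of 45 modulo 101 is 50.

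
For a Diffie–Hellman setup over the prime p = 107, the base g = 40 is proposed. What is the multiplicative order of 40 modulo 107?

The order of 40 must divide φ(107) = 107 − 1 = 106 = 2 · 53.
Divisors of 106: 1, 2, 53, 106.
Test each divisor d:
40^1 ≡ 40 (mod 107)
40^2 ≡ 102 (mod 107)
40^53 ≡ 1 (mod 107) ✓
So ord_107(40) = 53.

53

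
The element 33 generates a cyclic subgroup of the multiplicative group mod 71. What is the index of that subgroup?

1

The order of 33 must divide φ(71) = 71 − 1 = 70 = 2 · 5 · 7.
Divisors of 70: 1, 2, 5, 7, 10, 14, 35, 70.
Evaluate successive powers at the divisors of 70:
33^1 ≡ 33 (mod 71)
33^2 ≡ 24 (mod 71)
33^5 ≡ 51 (mod 71)
33^7 ≡ 17 (mod 71)
33^10 ≡ 45 (mod 71)
33^14 ≡ 5 (mod 71)
33^35 ≡ 70 (mod 71)
33^70 ≡ 1 (mod 71) ✓
The order of 33 is 70, so the subgroup it generates has 70 elements.
Index = |(Z/71Z)^×| / |⟨33⟩| = 70 / 70 = 1.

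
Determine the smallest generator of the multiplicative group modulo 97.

φ(97) = 97 − 1 = 96 = 2^5 · 3.
g is a primitive root iff g^(96/q) ≢ 1 (mod 97) for each prime q ∈ {2, 3}.
g = 2: 2^48 ≡ 1 — hits 1, so not a primitive root.
g = 3: 3^48 ≡ 1 — hits 1, so not a primitive root.
g = 4: 4^48 ≡ 1 — hits 1, so not a primitive root.
g = 5: 5^48 ≡ 96; 5^32 ≡ 35 — none is 1, so 5 is a primitive root.
So 5 is the smallest generator of (Z/97Z)^×.

5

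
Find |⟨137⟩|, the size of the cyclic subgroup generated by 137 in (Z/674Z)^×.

56

By Lagrange's theorem, ord_674(137) divides φ(674) = φ(2)·φ(337) = 1·336 = 336 = 2^4 · 3 · 7.
Divisors of 336: 1, 2, 3, 4, 6, 7, 8, 12, 14, 16, 21, 24, 28, 42, 48, 56, 84, 112, 168, 336.
Check 137^d mod 674 for each divisor in increasing order:
137^1 ≡ 137 (mod 674)
137^2 ≡ 571 (mod 674)
137^3 ≡ 43 (mod 674)
137^4 ≡ 499 (mod 674)
137^6 ≡ 501 (mod 674)
137^7 ≡ 563 (mod 674)
137^8 ≡ 295 (mod 674)
137^12 ≡ 273 (mod 674)
137^14 ≡ 189 (mod 674)
137^16 ≡ 79 (mod 674)
137^21 ≡ 589 (mod 674)
137^24 ≡ 389 (mod 674)
137^28 ≡ 673 (mod 674)
137^42 ≡ 485 (mod 674)
137^48 ≡ 345 (mod 674)
137^56 ≡ 1 (mod 674) ✓
So ord_674(137) = 56.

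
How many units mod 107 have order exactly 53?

52

φ(107) = 107 − 1 = 106 = 2 · 53.
In a cyclic group of order 106, there are φ(d) elements of order d for each divisor d of 106, and zero for non-divisors.
53 | 106, and φ(53) = 53 − 1 = 52.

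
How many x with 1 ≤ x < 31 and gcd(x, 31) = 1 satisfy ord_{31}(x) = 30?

φ(31) = 31 − 1 = 30 = 2 · 3 · 5.
In a cyclic group of order 30, there are φ(d) elements of order d for each divisor d of 30, and zero for non-divisors.
30 = 2 · 3 · 5 divides 30, and φ(30) = 8.

8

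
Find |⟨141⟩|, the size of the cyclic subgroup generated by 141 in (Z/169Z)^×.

156

ord(141) | φ(169) = φ(13^2) = 13·(13−1) = 156 = 2^2 · 3 · 13.
Divisors of 156: 1, 2, 3, 4, 6, 12, 13, 26, 39, 52, 78, 156.
Test each divisor d:
141^1 ≡ 141 (mod 169)
141^2 ≡ 108 (mod 169)
141^3 ≡ 18 (mod 169)
141^4 ≡ 3 (mod 169)
141^6 ≡ 155 (mod 169)
141^12 ≡ 27 (mod 169)
141^13 ≡ 89 (mod 169)
141^26 ≡ 147 (mod 169)
141^39 ≡ 70 (mod 169)
141^52 ≡ 146 (mod 169)
141^78 ≡ 168 (mod 169)
141^156 ≡ 1 (mod 169) ✓
So ord_169(141) = 156.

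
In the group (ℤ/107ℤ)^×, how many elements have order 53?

φ(107) = 107 − 1 = 106 = 2 · 53.
Since (Z/107Z)^× is cyclic of order 106, the number of elements of order d is φ(d) when d | 106 and 0 otherwise.
53 | 106, and φ(53) = 53 − 1 = 52.

52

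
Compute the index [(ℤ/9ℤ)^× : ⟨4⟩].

ord(4) | φ(9) = φ(3^2) = 3·(3−1) = 6 = 2 · 3.
Divisors of 6: 1, 2, 3, 6.
Evaluate successive powers at the divisors of 6:
4^1 ≡ 4
4^2 ≡ 7
4^3 ≡ 1
So ord_9(4) = 3, hence |⟨4⟩| = 3.
The index is φ(9) / ord(4) = 6 / 3 = 2.

2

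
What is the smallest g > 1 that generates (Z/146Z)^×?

5

φ(146) = φ(2)·φ(73) = 1·72 = 72 = 2^3 · 3^2.
Test candidates g = 2, 3, … against the prime factors q ∈ {2, 3} of φ(146): g is a generator iff g^(72/q) ≢ 1 for every such q.
g = 2: gcd(2, 146) = 2 > 1, not a unit — skip.
g = 3: 3^36 ≡ 1 — hits 1, so not a primitive root.
g = 4: gcd(4, 146) = 2 > 1, not a unit — skip.
g = 5: 5^36 ≡ 145; 5^24 ≡ 81 — none is 1, so 5 is a primitive root.
So 5 is the smallest generator of (Z/146Z)^×.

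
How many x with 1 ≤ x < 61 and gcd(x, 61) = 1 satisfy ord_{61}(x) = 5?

φ(61) = 61 − 1 = 60 = 2^2 · 3 · 5.
In a cyclic group of order 60, there are φ(d) elements of order d for each divisor d of 60, and zero for non-divisors.
5 | 60, and φ(5) = 5 − 1 = 4.

4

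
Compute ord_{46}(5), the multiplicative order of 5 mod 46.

The order of 5 must divide φ(46) = φ(2)·φ(23) = 1·22 = 22 = 2 · 11.
Divisors of 22: 1, 2, 11, 22.
Compute 5^d (mod 46) for the divisors d until we hit 1:
5^1 ≡ 5 (mod 46)
5^2 ≡ 25 (mod 46)
5^11 ≡ 45 (mod 46)
5^22 ≡ 1 (mod 46) ✓
So ord_46(5) = 22.

22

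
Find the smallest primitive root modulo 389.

2

φ(389) = 389 − 1 = 388 = 2^2 · 97.
g is a primitive root iff g^(388/q) ≢ 1 (mod 389) for each prime q ∈ {2, 97}.
g = 2: 2^194 ≡ 388; 2^4 ≡ 16 — none is 1, so 2 is a primitive root.
The smallest primitive root modulo 389 is 2.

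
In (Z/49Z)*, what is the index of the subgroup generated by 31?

7

By Lagrange's theorem, ord_49(31) divides φ(49) = φ(7^2) = 7·(7−1) = 42 = 2 · 3 · 7.
Divisors of 42: 1, 2, 3, 6, 7, 14, 21, 42.
Compute 31^d (mod 49) for the divisors d until we hit 1:
31^1 ≡ 31
31^2 ≡ 30
31^3 ≡ 48
31^6 ≡ 1
Thus |⟨31⟩| = ord(31) = 6.
The index is φ(49) / ord(31) = 42 / 6 = 7.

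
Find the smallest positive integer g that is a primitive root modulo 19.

2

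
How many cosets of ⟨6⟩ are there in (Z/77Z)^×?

The order of 6 must divide φ(77) = φ(7·11) = (7−1)·(11−1) = 6·10 = 60 = 2^2 · 3 · 5.
Divisors of 60: 1, 2, 3, 4, 5, 6, 10, 12, 15, 20, 30, 60.
Evaluate successive powers at the divisors of 60:
6^1 ≡ 6
6^2 ≡ 36
6^3 ≡ 62
6^4 ≡ 64
6^5 ≡ 76
6^6 ≡ 71
6^10 ≡ 1
So ord_77(6) = 10, hence |⟨6⟩| = 10.
Index = |(Z/77Z)^×| / |⟨6⟩| = 60 / 10 = 6.

6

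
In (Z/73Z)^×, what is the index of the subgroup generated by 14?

1

Since 14 ∈ (Z/73Z)^×, its order divides φ(73) = 73 − 1 = 72 = 2^3 · 3^2.
Divisors of 72: 1, 2, 3, 4, 6, 8, 9, 12, 18, 24, 36, 72.
Test each divisor d:
14^1 ≡ 14 (mod 73)
14^2 ≡ 50 (mod 73)
14^3 ≡ 43 (mod 73)
14^4 ≡ 18 (mod 73)
14^6 ≡ 24 (mod 73)
14^8 ≡ 32 (mod 73)
14^9 ≡ 10 (mod 73)
14^12 ≡ 65 (mod 73)
14^18 ≡ 27 (mod 73)
14^24 ≡ 64 (mod 73)
14^36 ≡ 72 (mod 73)
14^72 ≡ 1 (mod 73) ✓
Thus |⟨14⟩| = ord(14) = 72.
Index = |(Z/73Z)^×| / |⟨14⟩| = 72 / 72 = 1.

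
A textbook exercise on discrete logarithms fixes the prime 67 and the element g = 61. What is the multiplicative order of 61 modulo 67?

ord(61) | φ(67) = 67 − 1 = 66 = 2 · 3 · 11.
Divisors of 66: 1, 2, 3, 6, 11, 22, 33, 66.
Evaluate successive powers at the divisors of 66:
61^1 ≡ 61
61^2 ≡ 36
61^3 ≡ 52
61^6 ≡ 24
61^11 ≡ 38
61^22 ≡ 37
61^33 ≡ 66
61^66 ≡ 1
So ord_67(61) = 66.

66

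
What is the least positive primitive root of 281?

3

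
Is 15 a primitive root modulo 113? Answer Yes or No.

No

φ(113) = 113 − 1 = 112 = 2^4 · 7.
It suffices to check that the order of 15 is not a proper divisor of 112: compute 15^(112/q) for q ∈ {2, 7}.
15^56 ≡ 1 (mod 113)  [q = 2: ≡ 1 ✗]
15^16 ≡ 1 (mod 113)  [q = 7: ≡ 1 ✗]
15^56 ≡ 1 shows ord(15) | 56, strictly less than φ(113); not a primitive root.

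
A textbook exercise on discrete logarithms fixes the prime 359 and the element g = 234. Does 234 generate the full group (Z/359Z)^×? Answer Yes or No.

φ(359) = 359 − 1 = 358 = 2 · 179.
Test 234^(358/q) mod 359 for each prime factor q of 358:
234^179 ≡ 358 (mod 359)  [q = 2: ≢ 1 ✓]
234^2 ≡ 188 (mod 359)  [q = 179: ≢ 1 ✓]
All checks pass, so 234 has order 358 and is a primitive root modulo 359.

Yes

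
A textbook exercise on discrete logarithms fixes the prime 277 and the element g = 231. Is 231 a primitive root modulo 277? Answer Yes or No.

Yes

φ(277) = 277 − 1 = 276 = 2^2 · 3 · 23.
231 is a primitive root mod 277 iff 231^(φ(277)/q) ≢ 1 for every prime q | φ(277), i.e. q ∈ {2, 3, 23}.
231^138 ≡ 276 (mod 277)  [q = 2: ≢ 1 ✓]
231^92 ≡ 116 (mod 277)  [q = 3: ≢ 1 ✓]
231^12 ≡ 69 (mod 277)  [q = 23: ≢ 1 ✓]
Every test exponent gives a nontrivial residue, hence 231 generates the full group.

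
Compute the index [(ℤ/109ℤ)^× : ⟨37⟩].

1

By Lagrange's theorem, ord_109(37) divides φ(109) = 109 − 1 = 108 = 2^2 · 3^3.
Divisors of 108: 1, 2, 3, 4, 6, 9, 12, 18, 27, 36, 54, 108.
Compute 37^d (mod 109) for the divisors d until we hit 1:
37^1 ≡ 37 (mod 109)
37^2 ≡ 61 (mod 109)
37^3 ≡ 77 (mod 109)
37^4 ≡ 15 (mod 109)
37^6 ≡ 43 (mod 109)
37^9 ≡ 41 (mod 109)
37^12 ≡ 105 (mod 109)
37^18 ≡ 46 (mod 109)
37^27 ≡ 33 (mod 109)
37^36 ≡ 45 (mod 109)
37^54 ≡ 108 (mod 109)
37^108 ≡ 1 (mod 109) ✓
The order of 37 is 108, so the subgroup it generates has 108 elements.
[(Z/109Z)^× : ⟨37⟩] = 108/108 = 1.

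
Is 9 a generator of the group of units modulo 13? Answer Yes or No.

φ(13) = 13 − 1 = 12 = 2^2 · 3.
It suffices to check that the order of 9 is not a proper divisor of 12: compute 9^(12/q) for q ∈ {2, 3}.
9^6 ≡ 1 (mod 13)  [q = 2: ≡ 1 ✗]
9^4 ≡ 9 (mod 13)  [q = 3: ≢ 1 ✓]
The check at q = 2 fails, so 9 generates a proper subgroup.

No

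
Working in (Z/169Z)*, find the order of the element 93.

156

The order of 93 must divide φ(169) = φ(13^2) = 13·(13−1) = 156 = 2^2 · 3 · 13.
Divisors of 156: 1, 2, 3, 4, 6, 12, 13, 26, 39, 52, 78, 156.
Check 93^d mod 169 for each divisor in increasing order:
93^1 ≡ 93 (mod 169)
93^2 ≡ 30 (mod 169)
93^3 ≡ 86 (mod 169)
93^4 ≡ 55 (mod 169)
93^6 ≡ 129 (mod 169)
93^12 ≡ 79 (mod 169)
93^13 ≡ 80 (mod 169)
93^26 ≡ 147 (mod 169)
93^39 ≡ 99 (mod 169)
93^52 ≡ 146 (mod 169)
93^78 ≡ 168 (mod 169)
93^156 ≡ 1 (mod 169) ✓
Therefore the multiplicative order of 93 modulo 169 is 156.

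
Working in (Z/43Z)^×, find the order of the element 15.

21

ord(15) | φ(43) = 43 − 1 = 42 = 2 · 3 · 7.
Divisors of 42: 1, 2, 3, 6, 7, 14, 21, 42.
Compute 15^d (mod 43) for the divisors d until we hit 1:
15^1 ≡ 15
15^2 ≡ 10
15^3 ≡ 21
15^6 ≡ 11
15^7 ≡ 36
15^14 ≡ 6
15^21 ≡ 1
Hence ord(15) = 21.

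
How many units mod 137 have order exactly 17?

φ(137) = 137 − 1 = 136 = 2^3 · 17.
Since (Z/137Z)^× is cyclic of order 136, the number of elements of order d is φ(d) when d | 136 and 0 otherwise.
17 | 136, and φ(17) = 17 − 1 = 16.

16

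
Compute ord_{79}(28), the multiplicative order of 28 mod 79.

78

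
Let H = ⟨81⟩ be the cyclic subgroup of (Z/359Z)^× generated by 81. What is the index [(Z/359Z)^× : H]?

2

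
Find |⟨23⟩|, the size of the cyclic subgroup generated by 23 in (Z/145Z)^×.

Since 23 ∈ (Z/145Z)^×, its order divides φ(145) = φ(5·29) = (5−1)·(29−1) = 4·28 = 112 = 2^4 · 7.
Divisors of 112: 1, 2, 4, 7, 8, 14, 16, 28, 56, 112.
Evaluate successive powers at the divisors of 112:
23^1 ≡ 23 (mod 145)
23^2 ≡ 94 (mod 145)
23^4 ≡ 136 (mod 145)
23^7 ≡ 117 (mod 145)
23^8 ≡ 81 (mod 145)
23^14 ≡ 59 (mod 145)
23^16 ≡ 36 (mod 145)
23^28 ≡ 1 (mod 145) ✓
So ord_145(23) = 28.

28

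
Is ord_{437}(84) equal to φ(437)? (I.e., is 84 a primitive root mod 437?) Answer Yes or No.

No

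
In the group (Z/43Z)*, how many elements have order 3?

2

φ(43) = 43 − 1 = 42 = 2 · 3 · 7.
(Z/43Z)^× is cyclic (|G| = 42); a cyclic group of order m has exactly φ(d) elements of each order d | m, and none otherwise.
3 | 42, and φ(3) = 3 − 1 = 2.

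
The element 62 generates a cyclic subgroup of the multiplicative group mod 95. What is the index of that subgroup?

2

Since 62 ∈ (Z/95Z)^×, its order divides φ(95) = φ(5·19) = (5−1)·(19−1) = 4·18 = 72 = 2^3 · 3^2.
Divisors of 72: 1, 2, 3, 4, 6, 8, 9, 12, 18, 24, 36, 72.
Check 62^d mod 95 for each divisor in increasing order:
62^1 ≡ 62 (mod 95)
62^2 ≡ 44 (mod 95)
62^3 ≡ 68 (mod 95)
62^4 ≡ 36 (mod 95)
62^6 ≡ 64 (mod 95)
62^8 ≡ 61 (mod 95)
62^9 ≡ 77 (mod 95)
62^12 ≡ 11 (mod 95)
62^18 ≡ 39 (mod 95)
62^24 ≡ 26 (mod 95)
62^36 ≡ 1 (mod 95) ✓
So ord_95(62) = 36, hence |⟨62⟩| = 36.
[(Z/95Z)^× : ⟨62⟩] = 72/36 = 2.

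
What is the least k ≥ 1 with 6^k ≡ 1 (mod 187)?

80

ord(6) | φ(187) = φ(11·17) = (11−1)·(17−1) = 10·16 = 160 = 2^5 · 5.
Divisors of 160: 1, 2, 4, 5, 8, 10, 16, 20, 32, 40, 80, 160.
Check 6^d mod 187 for each divisor in increasing order:
6^1 ≡ 6 (mod 187)
6^2 ≡ 36 (mod 187)
6^4 ≡ 174 (mod 187)
6^5 ≡ 109 (mod 187)
6^8 ≡ 169 (mod 187)
6^10 ≡ 100 (mod 187)
6^16 ≡ 137 (mod 187)
6^20 ≡ 89 (mod 187)
6^32 ≡ 69 (mod 187)
6^40 ≡ 67 (mod 187)
6^80 ≡ 1 (mod 187) ✓
So ord_187(6) = 80.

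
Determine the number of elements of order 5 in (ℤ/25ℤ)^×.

4

φ(25) = φ(5^2) = 5·(5−1) = 20 = 2^2 · 5.
(Z/25Z)^× is cyclic (|G| = 20); a cyclic group of order m has exactly φ(d) elements of each order d | m, and none otherwise.
5 | 20, and φ(5) = 5 − 1 = 4.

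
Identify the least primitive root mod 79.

3

φ(79) = 79 − 1 = 78 = 2 · 3 · 13.
Test candidates g = 2, 3, … against the prime factors q ∈ {2, 3, 13} of φ(79): g is a generator iff g^(78/q) ≢ 1 for every such q.
g = 2: 2^39 ≡ 1 — hits 1, so not a primitive root.
g = 3: 3^39 ≡ 78; 3^26 ≡ 23; 3^6 ≡ 18 — none is 1, so 3 is a primitive root.
The smallest primitive root modulo 79 is 3.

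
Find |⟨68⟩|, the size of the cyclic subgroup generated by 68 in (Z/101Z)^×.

Since 68 ∈ (Z/101Z)^×, its order divides φ(101) = 101 − 1 = 100 = 2^2 · 5^2.
Divisors of 100: 1, 2, 4, 5, 10, 20, 25, 50, 100.
Evaluate successive powers at the divisors of 100:
68^1 ≡ 68 (mod 101)
68^2 ≡ 79 (mod 101)
68^4 ≡ 80 (mod 101)
68^5 ≡ 87 (mod 101)
68^10 ≡ 95 (mod 101)
68^20 ≡ 36 (mod 101)
68^25 ≡ 1 (mod 101) ✓
Hence ord(68) = 25.

25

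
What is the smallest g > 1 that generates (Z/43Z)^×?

3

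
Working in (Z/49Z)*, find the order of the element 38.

The order of 38 must divide φ(49) = φ(7^2) = 7·(7−1) = 42 = 2 · 3 · 7.
Divisors of 42: 1, 2, 3, 6, 7, 14, 21, 42.
Compute 38^d (mod 49) for the divisors d until we hit 1:
38^1 ≡ 38 (mod 49)
38^2 ≡ 23 (mod 49)
38^3 ≡ 41 (mod 49)
38^6 ≡ 15 (mod 49)
38^7 ≡ 31 (mod 49)
38^14 ≡ 30 (mod 49)
38^21 ≡ 48 (mod 49)
38^42 ≡ 1 (mod 49) ✓
Hence ord(38) = 42.

42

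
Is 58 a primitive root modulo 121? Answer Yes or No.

No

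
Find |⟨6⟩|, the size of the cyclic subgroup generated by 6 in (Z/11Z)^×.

10

ord(6) | φ(11) = 11 − 1 = 10 = 2 · 5.
Divisors of 10: 1, 2, 5, 10.
Evaluate successive powers at the divisors of 10:
6^1 ≡ 6 (mod 11)
6^2 ≡ 3 (mod 11)
6^5 ≡ 10 (mod 11)
6^10 ≡ 1 (mod 11) ✓
Hence ord(6) = 10.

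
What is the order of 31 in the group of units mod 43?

By Lagrange's theorem, ord_43(31) divides φ(43) = 43 − 1 = 42 = 2 · 3 · 7.
Divisors of 42: 1, 2, 3, 6, 7, 14, 21, 42.
Evaluate successive powers at the divisors of 42:
31^1 ≡ 31
31^2 ≡ 15
31^3 ≡ 35
31^6 ≡ 21
31^7 ≡ 6
31^14 ≡ 36
31^21 ≡ 1
Hence ord(31) = 21.

21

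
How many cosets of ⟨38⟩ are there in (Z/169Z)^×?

6

Since 38 ∈ (Z/169Z)^×, its order divides φ(169) = φ(13^2) = 13·(13−1) = 156 = 2^2 · 3 · 13.
Divisors of 156: 1, 2, 3, 4, 6, 12, 13, 26, 39, 52, 78, 156.
Evaluate successive powers at the divisors of 156:
38^1 ≡ 38
38^2 ≡ 92
38^3 ≡ 116
38^4 ≡ 14
38^6 ≡ 105
38^12 ≡ 40
38^13 ≡ 168
38^26 ≡ 1
Thus |⟨38⟩| = ord(38) = 26.
The index is φ(169) / ord(38) = 156 / 26 = 6.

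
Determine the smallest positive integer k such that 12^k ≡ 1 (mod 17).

By Lagrange's theorem, ord_17(12) divides φ(17) = 17 − 1 = 16 = 2^4.
Divisors of 16: 1, 2, 4, 8, 16.
Test each divisor d:
12^1 ≡ 12
12^2 ≡ 8
12^4 ≡ 13
12^8 ≡ 16
12^16 ≡ 1
Hence ord(12) = 16.

16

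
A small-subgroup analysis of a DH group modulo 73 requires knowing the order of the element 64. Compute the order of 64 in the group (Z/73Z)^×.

3

The order of 64 must divide φ(73) = 73 − 1 = 72 = 2^3 · 3^2.
Divisors of 72: 1, 2, 3, 4, 6, 8, 9, 12, 18, 24, 36, 72.
Compute 64^d (mod 73) for the divisors d until we hit 1:
64^1 ≡ 64 (mod 73)
64^2 ≡ 8 (mod 73)
64^3 ≡ 1 (mod 73) ✓
Hence ord(64) = 3.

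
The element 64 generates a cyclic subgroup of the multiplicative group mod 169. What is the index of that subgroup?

6

The order of 64 must divide φ(169) = φ(13^2) = 13·(13−1) = 156 = 2^2 · 3 · 13.
Divisors of 156: 1, 2, 3, 4, 6, 12, 13, 26, 39, 52, 78, 156.
Evaluate successive powers at the divisors of 156:
64^1 ≡ 64
64^2 ≡ 40
64^3 ≡ 25
64^4 ≡ 79
64^6 ≡ 118
64^12 ≡ 66
64^13 ≡ 168
64^26 ≡ 1
Thus |⟨64⟩| = ord(64) = 26.
[(Z/169Z)^× : ⟨64⟩] = 156/26 = 6.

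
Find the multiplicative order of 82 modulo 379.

378

Since 82 ∈ (Z/379Z)^×, its order divides φ(379) = 379 − 1 = 378 = 2 · 3^3 · 7.
Divisors of 378: 1, 2, 3, 6, 7, 9, 14, 18, 21, 27, 42, 54, 63, 126, 189, 378.
Check 82^d mod 379 for each divisor in increasing order:
82^1 ≡ 82 (mod 379)
82^2 ≡ 281 (mod 379)
82^3 ≡ 302 (mod 379)
82^6 ≡ 244 (mod 379)
82^7 ≡ 300 (mod 379)
82^9 ≡ 162 (mod 379)
82^14 ≡ 177 (mod 379)
82^18 ≡ 93 (mod 379)
82^21 ≡ 40 (mod 379)
82^27 ≡ 285 (mod 379)
82^42 ≡ 84 (mod 379)
82^54 ≡ 119 (mod 379)
82^63 ≡ 328 (mod 379)
82^126 ≡ 327 (mod 379)
82^189 ≡ 378 (mod 379)
82^378 ≡ 1 (mod 379) ✓
Hence ord(82) = 378.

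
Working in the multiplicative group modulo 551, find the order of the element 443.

252

Since 443 ∈ (Z/551Z)^×, its order divides φ(551) = φ(19·29) = (19−1)·(29−1) = 18·28 = 504 = 2^3 · 3^2 · 7.
Divisors of 504: 1, 2, 3, 4, 6, 7, 8, 9, 12, 14, 18, 21, 24, 28, 36, 42, 56, 63, 72, 84, 126, 168, 252, 504.
Check 443^d mod 551 for each divisor in increasing order:
443^1 ≡ 443 (mod 551)
443^2 ≡ 93 (mod 551)
443^3 ≡ 425 (mod 551)
443^4 ≡ 384 (mod 551)
443^6 ≡ 448 (mod 551)
443^7 ≡ 104 (mod 551)
443^8 ≡ 339 (mod 551)
443^9 ≡ 305 (mod 551)
443^12 ≡ 140 (mod 551)
443^14 ≡ 347 (mod 551)
443^18 ≡ 457 (mod 551)
443^21 ≡ 273 (mod 551)
443^24 ≡ 315 (mod 551)
443^28 ≡ 291 (mod 551)
443^36 ≡ 20 (mod 551)
443^42 ≡ 144 (mod 551)
443^56 ≡ 378 (mod 551)
443^63 ≡ 191 (mod 551)
443^72 ≡ 400 (mod 551)
443^84 ≡ 349 (mod 551)
443^126 ≡ 115 (mod 551)
443^168 ≡ 30 (mod 551)
443^252 ≡ 1 (mod 551) ✓
The smallest such exponent is 252, so the order of 443 is 252.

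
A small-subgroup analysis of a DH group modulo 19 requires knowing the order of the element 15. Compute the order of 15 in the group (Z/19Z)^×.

18

Since 15 ∈ (Z/19Z)^×, its order divides φ(19) = 19 − 1 = 18 = 2 · 3^2.
Divisors of 18: 1, 2, 3, 6, 9, 18.
Evaluate successive powers at the divisors of 18:
15^1 ≡ 15
15^2 ≡ 16
15^3 ≡ 12
15^6 ≡ 11
15^9 ≡ 18
15^18 ≡ 1
The smallest such exponent is 18, so the order of 15 is 18.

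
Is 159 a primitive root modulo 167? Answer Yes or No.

Yes

φ(167) = 167 − 1 = 166 = 2 · 83.
Test 159^(166/q) mod 167 for each prime factor q of 166:
159^83 ≡ 166 (mod 167)  [q = 2: ≢ 1 ✓]
159^2 ≡ 64 (mod 167)  [q = 83: ≢ 1 ✓]
Every test exponent gives a nontrivial residue, hence 159 generates the full group.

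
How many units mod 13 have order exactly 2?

φ(13) = 13 − 1 = 12 = 2^2 · 3.
Since (Z/13Z)^× is cyclic of order 12, the number of elements of order d is φ(d) when d | 12 and 0 otherwise.
2 | 12, and φ(2) = 2 − 1 = 1.

1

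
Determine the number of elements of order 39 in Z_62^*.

0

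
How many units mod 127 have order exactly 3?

φ(127) = 127 − 1 = 126 = 2 · 3^2 · 7.
Since (Z/127Z)^× is cyclic of order 126, the number of elements of order d is φ(d) when d | 126 and 0 otherwise.
3 | 126, and φ(3) = 3 − 1 = 2.

2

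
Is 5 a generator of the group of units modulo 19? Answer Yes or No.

φ(19) = 19 − 1 = 18 = 2 · 3^2.
An element g generates (Z/19Z)^× iff g^(18/q) ≢ 1 (mod 19) for each prime q ∈ {2, 3}.
5^9 ≡ 1 (mod 19)  [q = 2: ≡ 1 ✗]
5^6 ≡ 7 (mod 19)  [q = 3: ≢ 1 ✓]
The check at q = 2 fails, so 5 generates a proper subgroup.

No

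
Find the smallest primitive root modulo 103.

5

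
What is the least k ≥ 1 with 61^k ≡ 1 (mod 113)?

56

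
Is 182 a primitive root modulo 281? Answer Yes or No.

No

φ(281) = 281 − 1 = 280 = 2^3 · 5 · 7.
Test 182^(280/q) mod 281 for each prime factor q of 280:
182^140 ≡ 280 (mod 281)  [q = 2: ≢ 1 ✓]
182^56 ≡ 1 (mod 281)  [q = 5: ≡ 1 ✗]
182^40 ≡ 109 (mod 281)  [q = 7: ≢ 1 ✓]
Since 182^56 ≡ 1, the order of 182 divides 56 < 280, so 182 is not a primitive root.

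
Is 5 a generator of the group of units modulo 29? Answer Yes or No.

φ(29) = 29 − 1 = 28 = 2^2 · 7.
Test 5^(28/q) mod 29 for each prime factor q of 28:
5^14 ≡ 1 (mod 29)  [q = 2: ≡ 1 ✗]
5^4 ≡ 16 (mod 29)  [q = 7: ≢ 1 ✓]
The check at q = 2 fails, so 5 generates a proper subgroup.

No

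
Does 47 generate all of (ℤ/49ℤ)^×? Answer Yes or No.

Yes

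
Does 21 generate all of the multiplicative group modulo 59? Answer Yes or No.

φ(59) = 59 − 1 = 58 = 2 · 29.
21 is a primitive root mod 59 iff 21^(φ(59)/q) ≢ 1 for every prime q | φ(59), i.e. q ∈ {2, 29}.
21^29 ≡ 1 (mod 59)  [q = 2: ≡ 1 ✗]
21^2 ≡ 28 (mod 59)  [q = 29: ≢ 1 ✓]
The check at q = 2 fails, so 21 generates a proper subgroup.

No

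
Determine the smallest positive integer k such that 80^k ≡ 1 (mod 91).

12

The order of 80 must divide φ(91) = φ(7·13) = (7−1)·(13−1) = 6·12 = 72 = 2^3 · 3^2.
Divisors of 72: 1, 2, 3, 4, 6, 8, 9, 12, 18, 24, 36, 72.
Check 80^d mod 91 for each divisor in increasing order:
80^1 ≡ 80 (mod 91)
80^2 ≡ 30 (mod 91)
80^3 ≡ 34 (mod 91)
80^4 ≡ 81 (mod 91)
80^6 ≡ 64 (mod 91)
80^8 ≡ 9 (mod 91)
80^9 ≡ 83 (mod 91)
80^12 ≡ 1 (mod 91) ✓
The smallest such exponent is 12, so the order of 80 is 12.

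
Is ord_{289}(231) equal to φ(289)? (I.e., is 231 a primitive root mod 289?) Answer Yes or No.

φ(289) = φ(17^2) = 17·(17−1) = 272 = 2^4 · 17.
Test 231^(272/q) mod 289 for each prime factor q of 272:
231^136 ≡ 288 (mod 289)  [q = 2: ≢ 1 ✓]
231^16 ≡ 86 (mod 289)  [q = 17: ≢ 1 ✓]
All checks pass, so 231 has order 272 and is a primitive root modulo 289.

Yes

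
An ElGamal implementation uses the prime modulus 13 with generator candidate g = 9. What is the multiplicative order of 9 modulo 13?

3

By Lagrange's theorem, ord_13(9) divides φ(13) = 13 − 1 = 12 = 2^2 · 3.
Divisors of 12: 1, 2, 3, 4, 6, 12.
Compute 9^d (mod 13) for the divisors d until we hit 1:
9^1 ≡ 9 (mod 13)
9^2 ≡ 3 (mod 13)
9^3 ≡ 1 (mod 13) ✓
Hence ord(9) = 3.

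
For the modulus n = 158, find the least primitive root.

3

φ(158) = φ(2)·φ(79) = 1·78 = 78 = 2 · 3 · 13.
g is a primitive root iff g^(78/q) ≢ 1 (mod 158) for each prime q ∈ {2, 3, 13}.
g = 2: gcd(2, 158) = 2 > 1, not a unit — skip.
g = 3: 3^39 ≡ 157; 3^26 ≡ 23; 3^6 ≡ 97 — none is 1, so 3 is a primitive root.
So 3 is the smallest generator of (Z/158Z)^×.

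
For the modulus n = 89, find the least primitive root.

3

φ(89) = 89 − 1 = 88 = 2^3 · 11.
Test candidates g = 2, 3, … against the prime factors q ∈ {2, 11} of φ(89): g is a generator iff g^(88/q) ≢ 1 for every such q.
g = 2: 2^44 ≡ 1 — hits 1, so not a primitive root.
g = 3: 3^44 ≡ 88; 3^8 ≡ 64 — none is 1, so 3 is a primitive root.
So 3 is the smallest generator of (Z/89Z)^×.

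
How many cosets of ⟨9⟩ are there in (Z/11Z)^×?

Since 9 ∈ (Z/11Z)^×, its order divides φ(11) = 11 − 1 = 10 = 2 · 5.
Divisors of 10: 1, 2, 5, 10.
Check 9^d mod 11 for each divisor in increasing order:
9^1 ≡ 9
9^2 ≡ 4
9^5 ≡ 1
So ord_11(9) = 5, hence |⟨9⟩| = 5.
The index is φ(11) / ord(9) = 10 / 5 = 2.

2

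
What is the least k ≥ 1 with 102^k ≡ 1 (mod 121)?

55

Since 102 ∈ (Z/121Z)^×, its order divides φ(121) = φ(11^2) = 11·(11−1) = 110 = 2 · 5 · 11.
Divisors of 110: 1, 2, 5, 10, 11, 22, 55, 110.
Test each divisor d:
102^1 ≡ 102
102^2 ≡ 119
102^5 ≡ 45
102^10 ≡ 89
102^11 ≡ 3
102^22 ≡ 9
102^55 ≡ 1
The smallest such exponent is 55, so the order of 102 is 55.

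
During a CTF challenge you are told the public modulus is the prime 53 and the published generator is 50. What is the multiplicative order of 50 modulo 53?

52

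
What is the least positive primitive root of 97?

5

φ(97) = 97 − 1 = 96 = 2^5 · 3.
Test candidates g = 2, 3, … against the prime factors q ∈ {2, 3} of φ(97): g is a generator iff g^(96/q) ≢ 1 for every such q.
g = 2: 2^48 ≡ 1 — hits 1, so not a primitive root.
g = 3: 3^48 ≡ 1 — hits 1, so not a primitive root.
g = 4: 4^48 ≡ 1 — hits 1, so not a primitive root.
g = 5: 5^48 ≡ 96; 5^32 ≡ 35 — none is 1, so 5 is a primitive root.
Hence the least primitive root of 97 is 5.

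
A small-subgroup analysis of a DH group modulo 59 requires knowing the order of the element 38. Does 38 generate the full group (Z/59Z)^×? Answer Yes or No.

φ(59) = 59 − 1 = 58 = 2 · 29.
38 is a primitive root mod 59 iff 38^(φ(59)/q) ≢ 1 for every prime q | φ(59), i.e. q ∈ {2, 29}.
38^29 ≡ 58 (mod 59)  [q = 2: ≢ 1 ✓]
38^2 ≡ 28 (mod 59)  [q = 29: ≢ 1 ✓]
None equal 1, so ord_59(38) = 58: 38 is a primitive root.

Yes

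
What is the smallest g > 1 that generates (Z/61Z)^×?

φ(61) = 61 − 1 = 60 = 2^2 · 3 · 5.
g is a primitive root iff g^(60/q) ≢ 1 (mod 61) for each prime q ∈ {2, 3, 5}.
g = 2: 2^30 ≡ 60; 2^20 ≡ 47; 2^12 ≡ 9 — none is 1, so 2 is a primitive root.
Hence the least primitive root of 61 is 2.

2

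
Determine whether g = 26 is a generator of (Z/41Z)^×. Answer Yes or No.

φ(41) = 41 − 1 = 40 = 2^3 · 5.
It suffices to check that the order of 26 is not a proper divisor of 40: compute 26^(40/q) for q ∈ {2, 5}.
26^20 ≡ 40 (mod 41)  [q = 2: ≢ 1 ✓]
26^8 ≡ 18 (mod 41)  [q = 5: ≢ 1 ✓]
Every test exponent gives a nontrivial residue, hence 26 generates the full group.

Yes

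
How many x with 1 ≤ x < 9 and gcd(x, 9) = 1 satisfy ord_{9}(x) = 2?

1

φ(9) = φ(3^2) = 3·(3−1) = 6 = 2 · 3.
In a cyclic group of order 6, there are φ(d) elements of order d for each divisor d of 6, and zero for non-divisors.
2 | 6, and φ(2) = 2 − 1 = 1.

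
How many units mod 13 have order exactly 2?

1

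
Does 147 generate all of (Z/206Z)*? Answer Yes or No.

Yes

φ(206) = φ(2)·φ(103) = 1·102 = 102 = 2 · 3 · 17.
147 is a primitive root mod 206 iff 147^(φ(206)/q) ≢ 1 for every prime q | φ(206), i.e. q ∈ {2, 3, 17}.
147^51 ≡ 205 (mod 206)  [q = 2: ≢ 1 ✓]
147^34 ≡ 149 (mod 206)  [q = 3: ≢ 1 ✓]
147^6 ≡ 9 (mod 206)  [q = 17: ≢ 1 ✓]
None equal 1, so ord_206(147) = 102: 147 is a primitive root.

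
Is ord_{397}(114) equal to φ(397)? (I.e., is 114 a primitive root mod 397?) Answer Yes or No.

Yes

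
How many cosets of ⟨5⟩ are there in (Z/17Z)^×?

1

The order of 5 must divide φ(17) = 17 − 1 = 16 = 2^4.
Divisors of 16: 1, 2, 4, 8, 16.
Test each divisor d:
5^1 ≡ 5 (mod 17)
5^2 ≡ 8 (mod 17)
5^4 ≡ 13 (mod 17)
5^8 ≡ 16 (mod 17)
5^16 ≡ 1 (mod 17) ✓
Thus |⟨5⟩| = ord(5) = 16.
The index is φ(17) / ord(5) = 16 / 16 = 1.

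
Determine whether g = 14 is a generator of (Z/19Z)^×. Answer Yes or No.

φ(19) = 19 − 1 = 18 = 2 · 3^2.
14 is a primitive root mod 19 iff 14^(φ(19)/q) ≢ 1 for every prime q | φ(19), i.e. q ∈ {2, 3}.
14^9 ≡ 18 (mod 19)  [q = 2: ≢ 1 ✓]
14^6 ≡ 7 (mod 19)  [q = 3: ≢ 1 ✓]
None equal 1, so ord_19(14) = 18: 14 is a primitive root.

Yes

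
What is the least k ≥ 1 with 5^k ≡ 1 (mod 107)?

ord(5) | φ(107) = 107 − 1 = 106 = 2 · 53.
Divisors of 106: 1, 2, 53, 106.
Check 5^d mod 107 for each divisor in increasing order:
5^1 ≡ 5
5^2 ≡ 25
5^53 ≡ 106
5^106 ≡ 1
Hence ord(5) = 106.

106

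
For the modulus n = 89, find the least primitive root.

φ(89) = 89 − 1 = 88 = 2^3 · 11.
g is a primitive root iff g^(88/q) ≢ 1 (mod 89) for each prime q ∈ {2, 11}.
g = 2: 2^44 ≡ 1 — hits 1, so not a primitive root.
g = 3: 3^44 ≡ 88; 3^8 ≡ 64 — none is 1, so 3 is a primitive root.
The smallest primitive root modulo 89 is 3.

3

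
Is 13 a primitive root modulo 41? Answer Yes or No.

Yes

φ(41) = 41 − 1 = 40 = 2^3 · 5.
An element g generates (Z/41Z)^× iff g^(40/q) ≢ 1 (mod 41) for each prime q ∈ {2, 5}.
13^20 ≡ 40 (mod 41)  [q = 2: ≢ 1 ✓]
13^8 ≡ 10 (mod 41)  [q = 5: ≢ 1 ✓]
None equal 1, so ord_41(13) = 40: 13 is a primitive root.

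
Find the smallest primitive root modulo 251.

6

φ(251) = 251 − 1 = 250 = 2 · 5^3.
g is a primitive root iff g^(250/q) ≢ 1 (mod 251) for each prime q ∈ {2, 5}.
g = 2: 2^125 ≡ 250; 2^50 ≡ 1 — hits 1, so not a primitive root.
g = 3: 3^125 ≡ 1 — hits 1, so not a primitive root.
g = 4: 4^125 ≡ 1 — hits 1, so not a primitive root.
g = 5: 5^125 ≡ 1 — hits 1, so not a primitive root.
g = 6: 6^125 ≡ 250; 6^50 ≡ 219 — none is 1, so 6 is a primitive root.
So 6 is the smallest generator of (Z/251Z)^×.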